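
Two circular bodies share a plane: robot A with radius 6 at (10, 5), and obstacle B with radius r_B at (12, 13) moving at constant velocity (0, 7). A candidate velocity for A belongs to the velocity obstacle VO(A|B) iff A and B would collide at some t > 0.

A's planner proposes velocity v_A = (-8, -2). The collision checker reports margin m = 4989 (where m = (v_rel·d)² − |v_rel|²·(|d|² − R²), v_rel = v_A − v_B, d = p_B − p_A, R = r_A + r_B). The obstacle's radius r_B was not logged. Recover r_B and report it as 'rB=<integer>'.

m = 4989
d = (2, 8);  v_rel = (-8, -9),  |v_rel|² = 145
v_rel×d = (-8)·(8) − (-9)·(2) = -46
since m = R²·145 − (-46)²:  R² = (2116 + 4989) / 145 = 49
R = √49 = 7  ⇒  r_B = 7 − 6 = 1

rB=1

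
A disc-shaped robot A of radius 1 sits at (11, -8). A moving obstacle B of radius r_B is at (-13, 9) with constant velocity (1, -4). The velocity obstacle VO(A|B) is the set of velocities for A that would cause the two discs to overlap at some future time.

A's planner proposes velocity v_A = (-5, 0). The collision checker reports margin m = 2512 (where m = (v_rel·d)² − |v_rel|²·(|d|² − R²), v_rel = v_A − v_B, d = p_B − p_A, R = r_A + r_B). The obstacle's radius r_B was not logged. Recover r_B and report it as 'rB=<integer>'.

m = 2512
d = (-24, 17);  v_rel = (-6, 4),  |v_rel|² = 52
v_rel×d = (-6)·(17) − (4)·(-24) = -6
since m = R²·52 − (-6)²:  R² = (36 + 2512) / 52 = 49
R = √49 = 7  ⇒  r_B = 7 − 1 = 6

rB=6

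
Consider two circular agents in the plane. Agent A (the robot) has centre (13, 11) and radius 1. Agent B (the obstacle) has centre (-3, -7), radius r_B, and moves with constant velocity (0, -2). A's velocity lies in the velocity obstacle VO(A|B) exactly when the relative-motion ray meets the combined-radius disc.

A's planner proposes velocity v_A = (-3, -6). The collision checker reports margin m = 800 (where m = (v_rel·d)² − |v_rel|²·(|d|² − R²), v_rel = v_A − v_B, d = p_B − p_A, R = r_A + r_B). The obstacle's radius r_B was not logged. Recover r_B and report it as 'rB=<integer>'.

m = 800
d = (-16, -18);  v_rel = (-3, -4),  |v_rel|² = 25
v_rel×d = (-3)·(-18) − (-4)·(-16) = -10
since m = R²·25 − (-10)²:  R² = (100 + 800) / 25 = 36
R = √36 = 6  ⇒  r_B = 6 − 1 = 5

rB=5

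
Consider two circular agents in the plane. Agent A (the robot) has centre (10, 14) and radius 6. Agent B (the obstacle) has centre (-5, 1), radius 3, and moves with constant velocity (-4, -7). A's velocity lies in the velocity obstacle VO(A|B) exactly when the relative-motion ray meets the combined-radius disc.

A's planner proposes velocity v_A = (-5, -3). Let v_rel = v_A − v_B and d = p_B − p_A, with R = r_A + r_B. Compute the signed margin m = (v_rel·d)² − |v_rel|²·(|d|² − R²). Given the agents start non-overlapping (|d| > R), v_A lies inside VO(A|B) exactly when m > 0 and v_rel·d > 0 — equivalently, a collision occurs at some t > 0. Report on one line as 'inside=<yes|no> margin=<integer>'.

d = (-15, -13),  |d|² = 394;  R = 6+3 = 9,  c = 394−9² = 313
v_rel = (-1, 4),  |v_rel|² = 17;  v_rel·d = (-1)·(-15) + (4)·(-13) = -37
17·t² + 74·t + 313 = 0  ⇒  m = (-37)² − 17·313 = -3952
m = -3952 < 0,  v_rel·d = -37 < 0  ⇒  outside

inside=no margin=-3952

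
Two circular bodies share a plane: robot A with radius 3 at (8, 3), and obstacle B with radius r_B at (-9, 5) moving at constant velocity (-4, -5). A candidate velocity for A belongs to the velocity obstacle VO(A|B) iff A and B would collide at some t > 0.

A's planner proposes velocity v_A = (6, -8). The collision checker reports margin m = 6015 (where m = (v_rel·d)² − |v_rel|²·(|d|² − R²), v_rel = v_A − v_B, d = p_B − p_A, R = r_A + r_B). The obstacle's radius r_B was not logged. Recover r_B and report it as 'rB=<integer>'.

m = 6015
d = (-17, 2);  v_rel = (10, -3),  |v_rel|² = 109
v_rel×d = (10)·(2) − (-3)·(-17) = -31
since m = R²·109 − (-31)²:  R² = (961 + 6015) / 109 = 64
R = √64 = 8  ⇒  r_B = 8 − 3 = 5

rB=5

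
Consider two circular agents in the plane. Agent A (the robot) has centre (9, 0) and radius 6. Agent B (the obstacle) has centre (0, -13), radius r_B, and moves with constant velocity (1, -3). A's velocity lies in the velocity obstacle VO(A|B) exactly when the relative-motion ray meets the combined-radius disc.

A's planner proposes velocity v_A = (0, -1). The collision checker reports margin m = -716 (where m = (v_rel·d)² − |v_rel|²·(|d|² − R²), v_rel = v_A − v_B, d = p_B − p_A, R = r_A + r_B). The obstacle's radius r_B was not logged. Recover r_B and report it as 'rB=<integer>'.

m = -716
d = (-9, -13);  v_rel = (-1, 2),  |v_rel|² = 5
v_rel×d = (-1)·(-13) − (2)·(-9) = 31
since m = R²·5 − 31²:  R² = (961 + -716) / 5 = 49
R = √49 = 7  ⇒  r_B = 7 − 6 = 1

rB=1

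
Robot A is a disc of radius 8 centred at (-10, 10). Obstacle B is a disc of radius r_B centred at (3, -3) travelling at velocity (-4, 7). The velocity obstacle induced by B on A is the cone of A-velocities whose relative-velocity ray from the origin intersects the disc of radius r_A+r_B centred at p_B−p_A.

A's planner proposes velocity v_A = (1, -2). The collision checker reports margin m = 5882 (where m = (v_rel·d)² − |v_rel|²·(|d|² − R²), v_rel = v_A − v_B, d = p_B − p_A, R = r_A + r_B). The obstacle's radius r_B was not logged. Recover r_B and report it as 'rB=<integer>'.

m = 5882
d = (13, -13);  v_rel = (5, -9),  |v_rel|² = 106
v_rel×d = (5)·(-13) − (-9)·(13) = 52
since m = R²·106 − 52²:  R² = (2704 + 5882) / 106 = 81
R = √81 = 9  ⇒  r_B = 9 − 8 = 1

rB=1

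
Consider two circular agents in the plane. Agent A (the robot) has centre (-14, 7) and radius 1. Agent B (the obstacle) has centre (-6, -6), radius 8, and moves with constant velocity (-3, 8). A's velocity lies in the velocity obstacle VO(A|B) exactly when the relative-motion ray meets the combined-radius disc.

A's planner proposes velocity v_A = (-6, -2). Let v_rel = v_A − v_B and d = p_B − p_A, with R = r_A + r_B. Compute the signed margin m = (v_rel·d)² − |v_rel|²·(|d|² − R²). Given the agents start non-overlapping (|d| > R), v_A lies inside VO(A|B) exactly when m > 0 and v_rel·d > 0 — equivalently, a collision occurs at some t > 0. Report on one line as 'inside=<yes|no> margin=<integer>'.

d = (8, -13),  |d|² = 233;  R = 1+8 = 9,  c = 233−9² = 152
v_rel = (-3, -10),  |v_rel|² = 109;  v_rel·d = (-3)·(8) + (-10)·(-13) = 106
109·t² − 212·t + 152 = 0  ⇒  m = 106² − 109·152 = -5332
m = -5332 < 0,  v_rel·d = 106 > 0  ⇒  outside

inside=no margin=-5332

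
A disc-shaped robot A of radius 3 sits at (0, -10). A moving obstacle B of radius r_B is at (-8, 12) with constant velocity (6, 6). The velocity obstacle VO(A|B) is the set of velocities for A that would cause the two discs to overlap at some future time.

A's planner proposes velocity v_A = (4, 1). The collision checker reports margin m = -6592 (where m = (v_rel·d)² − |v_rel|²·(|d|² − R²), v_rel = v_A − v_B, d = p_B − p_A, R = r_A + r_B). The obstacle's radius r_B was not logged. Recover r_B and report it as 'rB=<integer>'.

m = -6592
d = (-8, 22);  v_rel = (-2, -5),  |v_rel|² = 29
v_rel×d = (-2)·(22) − (-5)·(-8) = -84
since m = R²·29 − (-84)²:  R² = (7056 + -6592) / 29 = 16
R = √16 = 4  ⇒  r_B = 4 − 3 = 1

rB=1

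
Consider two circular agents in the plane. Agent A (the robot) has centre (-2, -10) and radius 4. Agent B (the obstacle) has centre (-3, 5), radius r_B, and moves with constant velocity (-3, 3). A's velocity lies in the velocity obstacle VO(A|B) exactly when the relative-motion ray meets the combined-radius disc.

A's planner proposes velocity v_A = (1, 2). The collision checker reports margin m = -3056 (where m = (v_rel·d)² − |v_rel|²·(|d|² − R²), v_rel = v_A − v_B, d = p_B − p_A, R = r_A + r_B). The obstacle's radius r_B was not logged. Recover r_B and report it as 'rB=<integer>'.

m = -3056
d = (-1, 15);  v_rel = (4, -1),  |v_rel|² = 17
v_rel×d = (4)·(15) − (-1)·(-1) = 59
since m = R²·17 − 59²:  R² = (3481 + -3056) / 17 = 25
R = √25 = 5  ⇒  r_B = 5 − 4 = 1

rB=1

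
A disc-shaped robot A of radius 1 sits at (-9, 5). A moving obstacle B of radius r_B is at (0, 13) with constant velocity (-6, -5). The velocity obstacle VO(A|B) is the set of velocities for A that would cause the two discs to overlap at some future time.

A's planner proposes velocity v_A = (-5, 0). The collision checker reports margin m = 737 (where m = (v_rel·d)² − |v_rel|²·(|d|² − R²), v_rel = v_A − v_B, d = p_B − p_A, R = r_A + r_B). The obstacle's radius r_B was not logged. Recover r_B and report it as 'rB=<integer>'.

m = 737
d = (9, 8);  v_rel = (1, 5),  |v_rel|² = 26
v_rel×d = (1)·(8) − (5)·(9) = -37
since m = R²·26 − (-37)²:  R² = (1369 + 737) / 26 = 81
R = √81 = 9  ⇒  r_B = 9 − 1 = 8

rB=8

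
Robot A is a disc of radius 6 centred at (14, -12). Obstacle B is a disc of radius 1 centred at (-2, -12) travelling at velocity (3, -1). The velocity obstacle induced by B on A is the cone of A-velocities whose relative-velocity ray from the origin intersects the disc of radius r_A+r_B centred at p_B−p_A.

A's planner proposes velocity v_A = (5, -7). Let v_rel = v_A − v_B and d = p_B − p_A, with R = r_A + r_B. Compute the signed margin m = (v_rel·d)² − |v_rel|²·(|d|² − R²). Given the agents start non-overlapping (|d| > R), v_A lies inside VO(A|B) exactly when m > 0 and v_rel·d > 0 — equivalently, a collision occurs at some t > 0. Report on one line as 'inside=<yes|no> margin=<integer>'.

d = (-16, 0),  |d|² = 256;  R = 6+1 = 7,  c = 256−7² = 207
v_rel = (2, -6),  |v_rel|² = 40;  v_rel·d = (2)·(-16) + (-6)·(0) = -32
40·t² + 64·t + 207 = 0  ⇒  m = (-32)² − 40·207 = -7256
m = -7256 < 0,  v_rel·d = -32 < 0  ⇒  outside

inside=no margin=-7256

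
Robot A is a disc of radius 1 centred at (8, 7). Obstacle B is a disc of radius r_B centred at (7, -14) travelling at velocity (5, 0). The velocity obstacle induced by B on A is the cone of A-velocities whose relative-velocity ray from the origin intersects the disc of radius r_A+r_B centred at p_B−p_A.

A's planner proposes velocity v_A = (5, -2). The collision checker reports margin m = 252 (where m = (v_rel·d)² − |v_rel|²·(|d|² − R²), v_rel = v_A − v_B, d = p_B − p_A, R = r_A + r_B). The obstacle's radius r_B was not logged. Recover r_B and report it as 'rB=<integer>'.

m = 252
d = (-1, -21);  v_rel = (0, -2),  |v_rel|² = 4
v_rel×d = (0)·(-21) − (-2)·(-1) = -2
since m = R²·4 − (-2)²:  R² = (4 + 252) / 4 = 64
R = √64 = 8  ⇒  r_B = 8 − 1 = 7

rB=7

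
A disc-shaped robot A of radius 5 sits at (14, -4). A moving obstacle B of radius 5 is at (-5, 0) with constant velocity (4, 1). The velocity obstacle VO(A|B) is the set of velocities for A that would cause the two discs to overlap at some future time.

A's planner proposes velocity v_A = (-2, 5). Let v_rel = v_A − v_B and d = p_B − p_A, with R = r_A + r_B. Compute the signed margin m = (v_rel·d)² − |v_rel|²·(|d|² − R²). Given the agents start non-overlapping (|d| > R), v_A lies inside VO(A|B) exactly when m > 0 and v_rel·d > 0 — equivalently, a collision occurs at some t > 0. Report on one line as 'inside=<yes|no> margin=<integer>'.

d = (-19, 4),  |d|² = 377;  R = 5+5 = 10,  c = 377−10² = 277
v_rel = (-6, 4),  |v_rel|² = 52;  v_rel·d = (-6)·(-19) + (4)·(4) = 130
52·t² − 260·t + 277 = 0  ⇒  m = 130² − 52·277 = 2496
m = 2496 > 0,  v_rel·d = 130 > 0  ⇒  inside

inside=yes margin=2496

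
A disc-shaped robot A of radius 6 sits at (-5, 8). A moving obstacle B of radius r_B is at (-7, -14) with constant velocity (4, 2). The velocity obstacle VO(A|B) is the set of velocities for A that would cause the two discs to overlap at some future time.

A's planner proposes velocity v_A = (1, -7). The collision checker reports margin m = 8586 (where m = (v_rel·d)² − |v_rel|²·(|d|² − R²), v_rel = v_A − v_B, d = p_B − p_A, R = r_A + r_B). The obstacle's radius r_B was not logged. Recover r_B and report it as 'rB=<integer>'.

m = 8586
d = (-2, -22);  v_rel = (-3, -9),  |v_rel|² = 90
v_rel×d = (-3)·(-22) − (-9)·(-2) = 48
since m = R²·90 − 48²:  R² = (2304 + 8586) / 90 = 121
R = √121 = 11  ⇒  r_B = 11 − 6 = 5

rB=5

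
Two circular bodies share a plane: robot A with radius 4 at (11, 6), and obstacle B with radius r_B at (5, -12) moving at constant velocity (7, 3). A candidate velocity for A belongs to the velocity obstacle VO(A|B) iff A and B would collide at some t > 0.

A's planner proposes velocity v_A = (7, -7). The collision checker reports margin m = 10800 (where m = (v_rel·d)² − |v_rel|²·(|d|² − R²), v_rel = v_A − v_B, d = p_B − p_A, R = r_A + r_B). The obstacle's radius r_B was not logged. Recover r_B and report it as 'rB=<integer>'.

m = 10800
d = (-6, -18);  v_rel = (0, -10),  |v_rel|² = 100
v_rel×d = (0)·(-18) − (-10)·(-6) = -60
since m = R²·100 − (-60)²:  R² = (3600 + 10800) / 100 = 144
R = √144 = 12  ⇒  r_B = 12 − 4 = 8

rB=8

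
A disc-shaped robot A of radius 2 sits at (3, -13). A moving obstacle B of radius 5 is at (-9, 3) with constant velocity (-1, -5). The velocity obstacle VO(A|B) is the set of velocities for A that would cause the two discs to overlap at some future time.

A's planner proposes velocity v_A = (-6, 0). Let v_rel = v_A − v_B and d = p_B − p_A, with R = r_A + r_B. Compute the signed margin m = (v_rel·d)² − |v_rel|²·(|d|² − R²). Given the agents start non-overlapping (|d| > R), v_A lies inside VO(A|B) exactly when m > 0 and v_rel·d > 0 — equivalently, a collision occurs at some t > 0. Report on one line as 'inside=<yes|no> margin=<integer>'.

d = (-12, 16),  |d|² = 400;  R = 2+5 = 7,  c = 400−7² = 351
v_rel = (-5, 5),  |v_rel|² = 50;  v_rel·d = (-5)·(-12) + (5)·(16) = 140
50·t² − 280·t + 351 = 0  ⇒  m = 140² − 50·351 = 2050
m = 2050 > 0,  v_rel·d = 140 > 0  ⇒  inside

inside=yes margin=2050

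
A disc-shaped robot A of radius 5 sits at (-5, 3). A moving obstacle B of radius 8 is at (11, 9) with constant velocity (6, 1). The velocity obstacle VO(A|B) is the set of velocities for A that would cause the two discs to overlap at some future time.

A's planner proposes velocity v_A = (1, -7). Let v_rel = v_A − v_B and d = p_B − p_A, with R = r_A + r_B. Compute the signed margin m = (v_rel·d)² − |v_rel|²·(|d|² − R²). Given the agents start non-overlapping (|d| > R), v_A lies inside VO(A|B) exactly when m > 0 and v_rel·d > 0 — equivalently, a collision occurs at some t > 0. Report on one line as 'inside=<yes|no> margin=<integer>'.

d = (16, 6),  |d|² = 292;  R = 5+8 = 13,  c = 292−13² = 123
v_rel = (-5, -8),  |v_rel|² = 89;  v_rel·d = (-5)·(16) + (-8)·(6) = -128
89·t² + 256·t + 123 = 0  ⇒  m = (-128)² − 89·123 = 5437
m = 5437 > 0,  v_rel·d = -128 < 0  ⇒  outside

inside=no margin=5437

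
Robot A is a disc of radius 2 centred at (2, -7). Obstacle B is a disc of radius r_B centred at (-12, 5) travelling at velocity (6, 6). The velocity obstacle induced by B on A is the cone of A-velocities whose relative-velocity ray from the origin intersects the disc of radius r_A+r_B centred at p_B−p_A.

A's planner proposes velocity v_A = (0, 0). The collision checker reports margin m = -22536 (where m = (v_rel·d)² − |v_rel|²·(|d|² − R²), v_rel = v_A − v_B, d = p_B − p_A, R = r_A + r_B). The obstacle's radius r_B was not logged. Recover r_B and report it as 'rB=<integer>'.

m = -22536
d = (-14, 12);  v_rel = (-6, -6),  |v_rel|² = 72
v_rel×d = (-6)·(12) − (-6)·(-14) = -156
since m = R²·72 − (-156)²:  R² = (24336 + -22536) / 72 = 25
R = √25 = 5  ⇒  r_B = 5 − 2 = 3

rB=3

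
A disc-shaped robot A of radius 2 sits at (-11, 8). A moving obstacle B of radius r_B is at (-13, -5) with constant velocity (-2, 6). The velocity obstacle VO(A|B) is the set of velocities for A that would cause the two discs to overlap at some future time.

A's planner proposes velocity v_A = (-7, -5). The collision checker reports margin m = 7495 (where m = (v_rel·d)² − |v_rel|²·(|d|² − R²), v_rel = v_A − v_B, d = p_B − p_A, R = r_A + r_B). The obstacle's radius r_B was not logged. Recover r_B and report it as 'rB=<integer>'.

m = 7495
d = (-2, -13);  v_rel = (-5, -11),  |v_rel|² = 146
v_rel×d = (-5)·(-13) − (-11)·(-2) = 43
since m = R²·146 − 43²:  R² = (1849 + 7495) / 146 = 64
R = √64 = 8  ⇒  r_B = 8 − 2 = 6

rB=6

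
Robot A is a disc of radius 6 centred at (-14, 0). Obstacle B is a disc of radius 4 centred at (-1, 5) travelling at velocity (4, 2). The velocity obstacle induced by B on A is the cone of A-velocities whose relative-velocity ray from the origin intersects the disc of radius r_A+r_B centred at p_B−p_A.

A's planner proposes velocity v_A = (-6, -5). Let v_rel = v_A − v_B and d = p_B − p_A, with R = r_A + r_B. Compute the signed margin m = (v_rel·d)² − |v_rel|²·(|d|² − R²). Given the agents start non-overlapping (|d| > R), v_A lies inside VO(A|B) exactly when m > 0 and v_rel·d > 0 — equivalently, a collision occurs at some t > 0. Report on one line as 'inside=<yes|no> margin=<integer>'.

d = (13, 5),  |d|² = 194;  R = 6+4 = 10,  c = 194−10² = 94
v_rel = (-10, -7),  |v_rel|² = 149;  v_rel·d = (-10)·(13) + (-7)·(5) = -165
149·t² + 330·t + 94 = 0  ⇒  m = (-165)² − 149·94 = 13219
m = 13219 > 0,  v_rel·d = -165 < 0  ⇒  outside

inside=no margin=13219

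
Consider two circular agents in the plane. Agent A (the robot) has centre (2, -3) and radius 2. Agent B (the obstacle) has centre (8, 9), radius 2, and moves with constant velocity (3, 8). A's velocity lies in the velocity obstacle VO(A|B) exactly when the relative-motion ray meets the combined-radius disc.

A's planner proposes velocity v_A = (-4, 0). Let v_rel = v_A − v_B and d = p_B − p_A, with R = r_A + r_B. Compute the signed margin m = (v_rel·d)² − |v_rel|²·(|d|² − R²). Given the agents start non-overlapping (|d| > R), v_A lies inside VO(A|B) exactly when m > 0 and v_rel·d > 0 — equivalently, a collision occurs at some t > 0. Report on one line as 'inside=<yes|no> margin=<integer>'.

d = (6, 12),  |d|² = 180;  R = 2+2 = 4,  c = 180−4² = 164
v_rel = (-7, -8),  |v_rel|² = 113;  v_rel·d = (-7)·(6) + (-8)·(12) = -138
113·t² + 276·t + 164 = 0  ⇒  m = (-138)² − 113·164 = 512
m = 512 > 0,  v_rel·d = -138 < 0  ⇒  outside

inside=no margin=512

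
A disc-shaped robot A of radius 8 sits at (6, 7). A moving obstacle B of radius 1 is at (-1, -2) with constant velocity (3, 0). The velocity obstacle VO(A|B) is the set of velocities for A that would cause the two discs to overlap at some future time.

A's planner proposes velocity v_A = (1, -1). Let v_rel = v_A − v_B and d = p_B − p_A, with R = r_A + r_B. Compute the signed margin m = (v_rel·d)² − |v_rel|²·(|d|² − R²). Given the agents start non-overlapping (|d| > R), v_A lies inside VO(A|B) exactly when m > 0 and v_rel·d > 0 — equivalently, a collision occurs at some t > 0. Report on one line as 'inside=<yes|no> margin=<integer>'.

d = (-7, -9),  |d|² = 130;  R = 8+1 = 9,  c = 130−9² = 49
v_rel = (-2, -1),  |v_rel|² = 5;  v_rel·d = (-2)·(-7) + (-1)·(-9) = 23
5·t² − 46·t + 49 = 0  ⇒  m = 23² − 5·49 = 284
m = 284 > 0,  v_rel·d = 23 > 0  ⇒  inside

inside=yes margin=284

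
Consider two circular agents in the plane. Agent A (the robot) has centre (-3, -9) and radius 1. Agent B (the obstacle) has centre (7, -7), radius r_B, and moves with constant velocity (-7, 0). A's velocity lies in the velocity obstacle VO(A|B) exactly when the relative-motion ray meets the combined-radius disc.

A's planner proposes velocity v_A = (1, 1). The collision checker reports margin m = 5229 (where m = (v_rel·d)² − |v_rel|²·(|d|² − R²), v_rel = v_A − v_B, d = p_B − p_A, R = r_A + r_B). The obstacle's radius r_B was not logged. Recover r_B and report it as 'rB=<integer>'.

m = 5229
d = (10, 2);  v_rel = (8, 1),  |v_rel|² = 65
v_rel×d = (8)·(2) − (1)·(10) = 6
since m = R²·65 − 6²:  R² = (36 + 5229) / 65 = 81
R = √81 = 9  ⇒  r_B = 9 − 1 = 8

rB=8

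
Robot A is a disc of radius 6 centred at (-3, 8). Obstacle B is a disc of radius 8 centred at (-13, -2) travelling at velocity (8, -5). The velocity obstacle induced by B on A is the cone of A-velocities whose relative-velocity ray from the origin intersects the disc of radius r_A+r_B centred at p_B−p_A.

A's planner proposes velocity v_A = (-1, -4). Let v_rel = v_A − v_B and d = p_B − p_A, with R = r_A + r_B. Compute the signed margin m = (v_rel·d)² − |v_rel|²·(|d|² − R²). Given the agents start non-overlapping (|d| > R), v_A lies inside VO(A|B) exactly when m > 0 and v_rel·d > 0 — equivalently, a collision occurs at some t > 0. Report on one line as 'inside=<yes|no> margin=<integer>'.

d = (-10, -10),  |d|² = 200;  R = 6+8 = 14,  c = 200−14² = 4
v_rel = (-9, 1),  |v_rel|² = 82;  v_rel·d = (-9)·(-10) + (1)·(-10) = 80
82·t² − 160·t + 4 = 0  ⇒  m = 80² − 82·4 = 6072
m = 6072 > 0,  v_rel·d = 80 > 0  ⇒  inside

inside=yes margin=6072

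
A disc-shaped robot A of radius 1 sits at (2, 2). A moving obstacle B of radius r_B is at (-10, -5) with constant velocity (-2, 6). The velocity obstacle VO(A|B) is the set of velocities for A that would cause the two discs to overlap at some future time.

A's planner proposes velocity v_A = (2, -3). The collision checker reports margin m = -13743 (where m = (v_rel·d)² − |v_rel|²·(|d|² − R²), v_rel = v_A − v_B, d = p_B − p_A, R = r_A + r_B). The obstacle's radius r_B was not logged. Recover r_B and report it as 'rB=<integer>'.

m = -13743
d = (-12, -7);  v_rel = (4, -9),  |v_rel|² = 97
v_rel×d = (4)·(-7) − (-9)·(-12) = -136
since m = R²·97 − (-136)²:  R² = (18496 + -13743) / 97 = 49
R = √49 = 7  ⇒  r_B = 7 − 1 = 6

rB=6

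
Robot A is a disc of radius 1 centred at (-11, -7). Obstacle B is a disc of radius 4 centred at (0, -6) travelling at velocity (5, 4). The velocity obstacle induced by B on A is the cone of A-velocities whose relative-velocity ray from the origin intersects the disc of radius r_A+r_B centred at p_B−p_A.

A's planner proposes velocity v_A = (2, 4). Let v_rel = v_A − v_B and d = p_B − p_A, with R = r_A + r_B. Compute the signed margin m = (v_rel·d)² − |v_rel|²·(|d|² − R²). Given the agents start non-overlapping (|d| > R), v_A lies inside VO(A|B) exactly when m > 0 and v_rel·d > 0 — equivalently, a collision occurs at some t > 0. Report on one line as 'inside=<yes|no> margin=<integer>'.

d = (11, 1),  |d|² = 122;  R = 1+4 = 5,  c = 122−5² = 97
v_rel = (-3, 0),  |v_rel|² = 9;  v_rel·d = (-3)·(11) + (0)·(1) = -33
9·t² + 66·t + 97 = 0  ⇒  m = (-33)² − 9·97 = 216
m = 216 > 0,  v_rel·d = -33 < 0  ⇒  outside

inside=no margin=216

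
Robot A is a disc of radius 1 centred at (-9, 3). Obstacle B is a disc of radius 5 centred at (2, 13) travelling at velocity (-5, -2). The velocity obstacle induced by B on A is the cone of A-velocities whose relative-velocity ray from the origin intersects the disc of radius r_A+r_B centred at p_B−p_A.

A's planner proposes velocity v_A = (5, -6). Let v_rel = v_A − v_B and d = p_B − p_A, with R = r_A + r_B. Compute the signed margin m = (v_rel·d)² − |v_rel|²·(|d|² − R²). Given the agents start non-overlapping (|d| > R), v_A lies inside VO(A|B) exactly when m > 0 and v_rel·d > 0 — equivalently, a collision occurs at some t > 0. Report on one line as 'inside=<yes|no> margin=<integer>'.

d = (11, 10),  |d|² = 221;  R = 1+5 = 6,  c = 221−6² = 185
v_rel = (10, -4),  |v_rel|² = 116;  v_rel·d = (10)·(11) + (-4)·(10) = 70
116·t² − 140·t + 185 = 0  ⇒  m = 70² − 116·185 = -16560
m = -16560 < 0,  v_rel·d = 70 > 0  ⇒  outside

inside=no margin=-16560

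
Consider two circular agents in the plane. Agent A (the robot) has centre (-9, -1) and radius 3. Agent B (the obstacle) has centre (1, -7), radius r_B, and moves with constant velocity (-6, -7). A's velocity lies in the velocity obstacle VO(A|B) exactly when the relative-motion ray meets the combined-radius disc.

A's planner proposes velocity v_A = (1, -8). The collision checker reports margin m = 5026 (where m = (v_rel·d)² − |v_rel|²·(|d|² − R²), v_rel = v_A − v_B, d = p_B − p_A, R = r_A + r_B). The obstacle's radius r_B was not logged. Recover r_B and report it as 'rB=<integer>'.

m = 5026
d = (10, -6);  v_rel = (7, -1),  |v_rel|² = 50
v_rel×d = (7)·(-6) − (-1)·(10) = -32
since m = R²·50 − (-32)²:  R² = (1024 + 5026) / 50 = 121
R = √121 = 11  ⇒  r_B = 11 − 3 = 8

rB=8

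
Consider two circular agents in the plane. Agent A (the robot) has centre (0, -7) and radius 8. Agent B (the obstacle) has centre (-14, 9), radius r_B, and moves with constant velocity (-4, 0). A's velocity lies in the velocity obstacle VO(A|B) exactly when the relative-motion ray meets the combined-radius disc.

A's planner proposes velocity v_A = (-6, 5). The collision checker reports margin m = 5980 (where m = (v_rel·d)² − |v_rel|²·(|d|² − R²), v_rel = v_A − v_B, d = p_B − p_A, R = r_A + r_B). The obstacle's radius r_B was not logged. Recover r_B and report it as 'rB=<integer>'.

m = 5980
d = (-14, 16);  v_rel = (-2, 5),  |v_rel|² = 29
v_rel×d = (-2)·(16) − (5)·(-14) = 38
since m = R²·29 − 38²:  R² = (1444 + 5980) / 29 = 256
R = √256 = 16  ⇒  r_B = 16 − 8 = 8

rB=8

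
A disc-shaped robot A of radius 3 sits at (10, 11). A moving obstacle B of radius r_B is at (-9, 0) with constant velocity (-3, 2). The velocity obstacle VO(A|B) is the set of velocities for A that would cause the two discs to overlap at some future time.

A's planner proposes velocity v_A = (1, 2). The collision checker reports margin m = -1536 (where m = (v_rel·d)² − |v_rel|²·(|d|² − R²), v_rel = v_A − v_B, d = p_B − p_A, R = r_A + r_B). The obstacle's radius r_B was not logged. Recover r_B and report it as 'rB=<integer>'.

m = -1536
d = (-19, -11);  v_rel = (4, 0),  |v_rel|² = 16
v_rel×d = (4)·(-11) − (0)·(-19) = -44
since m = R²·16 − (-44)²:  R² = (1936 + -1536) / 16 = 25
R = √25 = 5  ⇒  r_B = 5 − 3 = 2

rB=2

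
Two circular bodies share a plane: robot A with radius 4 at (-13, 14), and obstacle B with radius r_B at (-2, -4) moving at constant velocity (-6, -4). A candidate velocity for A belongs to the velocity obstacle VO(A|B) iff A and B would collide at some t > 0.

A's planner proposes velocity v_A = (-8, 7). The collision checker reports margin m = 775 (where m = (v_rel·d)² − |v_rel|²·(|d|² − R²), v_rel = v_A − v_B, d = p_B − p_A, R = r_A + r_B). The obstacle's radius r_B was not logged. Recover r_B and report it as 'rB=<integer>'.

m = 775
d = (11, -18);  v_rel = (-2, 11),  |v_rel|² = 125
v_rel×d = (-2)·(-18) − (11)·(11) = -85
since m = R²·125 − (-85)²:  R² = (7225 + 775) / 125 = 64
R = √64 = 8  ⇒  r_B = 8 − 4 = 4

rB=4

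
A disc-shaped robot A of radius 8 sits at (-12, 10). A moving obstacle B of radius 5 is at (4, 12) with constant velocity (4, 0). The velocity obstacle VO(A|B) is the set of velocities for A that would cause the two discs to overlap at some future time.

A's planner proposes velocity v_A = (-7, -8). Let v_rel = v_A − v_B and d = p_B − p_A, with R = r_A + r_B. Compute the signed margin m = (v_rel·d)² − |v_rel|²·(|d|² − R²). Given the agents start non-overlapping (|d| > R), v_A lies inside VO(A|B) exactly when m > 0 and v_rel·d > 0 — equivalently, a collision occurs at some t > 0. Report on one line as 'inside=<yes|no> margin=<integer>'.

d = (16, 2),  |d|² = 260;  R = 8+5 = 13,  c = 260−13² = 91
v_rel = (-11, -8),  |v_rel|² = 185;  v_rel·d = (-11)·(16) + (-8)·(2) = -192
185·t² + 384·t + 91 = 0  ⇒  m = (-192)² − 185·91 = 20029
m = 20029 > 0,  v_rel·d = -192 < 0  ⇒  outside

inside=no margin=20029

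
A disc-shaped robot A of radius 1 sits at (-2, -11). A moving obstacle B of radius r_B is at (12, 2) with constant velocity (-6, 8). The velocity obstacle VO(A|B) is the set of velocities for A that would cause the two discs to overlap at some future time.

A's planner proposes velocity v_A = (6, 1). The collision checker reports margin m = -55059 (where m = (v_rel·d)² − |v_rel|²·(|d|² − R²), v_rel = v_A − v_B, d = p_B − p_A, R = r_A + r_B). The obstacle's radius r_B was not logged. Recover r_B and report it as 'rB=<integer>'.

m = -55059
d = (14, 13);  v_rel = (12, -7),  |v_rel|² = 193
v_rel×d = (12)·(13) − (-7)·(14) = 254
since m = R²·193 − 254²:  R² = (64516 + -55059) / 193 = 49
R = √49 = 7  ⇒  r_B = 7 − 1 = 6

rB=6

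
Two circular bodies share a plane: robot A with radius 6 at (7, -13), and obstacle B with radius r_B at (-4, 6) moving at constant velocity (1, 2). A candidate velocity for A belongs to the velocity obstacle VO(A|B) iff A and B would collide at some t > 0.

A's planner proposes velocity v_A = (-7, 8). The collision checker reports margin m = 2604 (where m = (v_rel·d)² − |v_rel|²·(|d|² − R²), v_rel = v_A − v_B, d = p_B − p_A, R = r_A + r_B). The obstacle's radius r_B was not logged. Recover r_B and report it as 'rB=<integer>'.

m = 2604
d = (-11, 19);  v_rel = (-8, 6),  |v_rel|² = 100
v_rel×d = (-8)·(19) − (6)·(-11) = -86
since m = R²·100 − (-86)²:  R² = (7396 + 2604) / 100 = 100
R = √100 = 10  ⇒  r_B = 10 − 6 = 4

rB=4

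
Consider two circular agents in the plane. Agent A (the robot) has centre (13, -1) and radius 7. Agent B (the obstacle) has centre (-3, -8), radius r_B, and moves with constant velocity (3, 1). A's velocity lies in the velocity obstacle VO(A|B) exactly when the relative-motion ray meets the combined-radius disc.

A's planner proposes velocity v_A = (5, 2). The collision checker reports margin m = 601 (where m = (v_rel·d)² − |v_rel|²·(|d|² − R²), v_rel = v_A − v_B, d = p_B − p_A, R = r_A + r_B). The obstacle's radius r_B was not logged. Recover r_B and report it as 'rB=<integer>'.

m = 601
d = (-16, -7);  v_rel = (2, 1),  |v_rel|² = 5
v_rel×d = (2)·(-7) − (1)·(-16) = 2
since m = R²·5 − 2²:  R² = (4 + 601) / 5 = 121
R = √121 = 11  ⇒  r_B = 11 − 7 = 4

rB=4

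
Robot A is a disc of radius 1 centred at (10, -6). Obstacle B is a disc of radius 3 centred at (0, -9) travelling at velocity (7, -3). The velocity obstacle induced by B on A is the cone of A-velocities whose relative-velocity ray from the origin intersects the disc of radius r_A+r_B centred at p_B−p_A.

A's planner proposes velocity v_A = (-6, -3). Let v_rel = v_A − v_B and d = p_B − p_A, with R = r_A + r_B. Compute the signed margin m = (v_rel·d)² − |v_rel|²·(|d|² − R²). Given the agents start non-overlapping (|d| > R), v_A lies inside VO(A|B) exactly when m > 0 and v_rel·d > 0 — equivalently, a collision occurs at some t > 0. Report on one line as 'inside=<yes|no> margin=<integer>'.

d = (-10, -3),  |d|² = 109;  R = 1+3 = 4,  c = 109−4² = 93
v_rel = (-13, 0),  |v_rel|² = 169;  v_rel·d = (-13)·(-10) + (0)·(-3) = 130
169·t² − 260·t + 93 = 0  ⇒  m = 130² − 169·93 = 1183
m = 1183 > 0,  v_rel·d = 130 > 0  ⇒  inside

inside=yes margin=1183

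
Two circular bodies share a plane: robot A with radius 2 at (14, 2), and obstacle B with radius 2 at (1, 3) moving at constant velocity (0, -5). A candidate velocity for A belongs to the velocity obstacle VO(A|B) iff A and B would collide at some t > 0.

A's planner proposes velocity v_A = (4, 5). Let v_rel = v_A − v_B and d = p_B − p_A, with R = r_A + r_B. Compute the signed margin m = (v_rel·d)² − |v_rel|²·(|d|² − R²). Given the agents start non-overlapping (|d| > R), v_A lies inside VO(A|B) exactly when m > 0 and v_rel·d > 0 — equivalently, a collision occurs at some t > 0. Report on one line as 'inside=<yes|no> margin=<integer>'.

d = (-13, 1),  |d|² = 170;  R = 2+2 = 4,  c = 170−4² = 154
v_rel = (4, 10),  |v_rel|² = 116;  v_rel·d = (4)·(-13) + (10)·(1) = -42
116·t² + 84·t + 154 = 0  ⇒  m = (-42)² − 116·154 = -16100
m = -16100 < 0,  v_rel·d = -42 < 0  ⇒  outside

inside=no margin=-16100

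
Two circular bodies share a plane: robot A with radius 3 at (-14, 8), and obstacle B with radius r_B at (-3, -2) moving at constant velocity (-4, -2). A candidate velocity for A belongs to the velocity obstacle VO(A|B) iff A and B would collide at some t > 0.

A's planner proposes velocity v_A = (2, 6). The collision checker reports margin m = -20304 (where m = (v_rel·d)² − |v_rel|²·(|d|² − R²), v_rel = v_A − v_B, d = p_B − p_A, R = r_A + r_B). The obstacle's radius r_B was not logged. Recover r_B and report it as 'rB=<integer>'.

m = -20304
d = (11, -10);  v_rel = (6, 8),  |v_rel|² = 100
v_rel×d = (6)·(-10) − (8)·(11) = -148
since m = R²·100 − (-148)²:  R² = (21904 + -20304) / 100 = 16
R = √16 = 4  ⇒  r_B = 4 − 3 = 1

rB=1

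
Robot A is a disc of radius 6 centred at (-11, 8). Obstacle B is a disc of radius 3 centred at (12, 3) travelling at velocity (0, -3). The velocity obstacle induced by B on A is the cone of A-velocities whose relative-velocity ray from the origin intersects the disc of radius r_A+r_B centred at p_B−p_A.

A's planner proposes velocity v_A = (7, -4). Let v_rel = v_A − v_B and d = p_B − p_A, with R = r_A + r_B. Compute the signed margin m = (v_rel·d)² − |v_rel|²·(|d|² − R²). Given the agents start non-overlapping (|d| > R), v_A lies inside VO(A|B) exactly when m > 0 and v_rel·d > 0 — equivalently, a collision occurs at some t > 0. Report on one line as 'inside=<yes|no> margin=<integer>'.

d = (23, -5),  |d|² = 554;  R = 6+3 = 9,  c = 554−9² = 473
v_rel = (7, -1),  |v_rel|² = 50;  v_rel·d = (7)·(23) + (-1)·(-5) = 166
50·t² − 332·t + 473 = 0  ⇒  m = 166² − 50·473 = 3906
m = 3906 > 0,  v_rel·d = 166 > 0  ⇒  inside

inside=yes margin=3906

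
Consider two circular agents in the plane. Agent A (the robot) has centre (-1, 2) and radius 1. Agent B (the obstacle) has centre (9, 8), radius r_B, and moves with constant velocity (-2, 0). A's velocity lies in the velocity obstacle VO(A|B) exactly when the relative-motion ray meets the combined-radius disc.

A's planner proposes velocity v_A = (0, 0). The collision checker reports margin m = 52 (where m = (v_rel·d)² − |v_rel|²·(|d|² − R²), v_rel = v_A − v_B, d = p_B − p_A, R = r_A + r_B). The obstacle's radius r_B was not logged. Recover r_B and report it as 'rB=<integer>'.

m = 52
d = (10, 6);  v_rel = (2, 0),  |v_rel|² = 4
v_rel×d = (2)·(6) − (0)·(10) = 12
since m = R²·4 − 12²:  R² = (144 + 52) / 4 = 49
R = √49 = 7  ⇒  r_B = 7 − 1 = 6

rB=6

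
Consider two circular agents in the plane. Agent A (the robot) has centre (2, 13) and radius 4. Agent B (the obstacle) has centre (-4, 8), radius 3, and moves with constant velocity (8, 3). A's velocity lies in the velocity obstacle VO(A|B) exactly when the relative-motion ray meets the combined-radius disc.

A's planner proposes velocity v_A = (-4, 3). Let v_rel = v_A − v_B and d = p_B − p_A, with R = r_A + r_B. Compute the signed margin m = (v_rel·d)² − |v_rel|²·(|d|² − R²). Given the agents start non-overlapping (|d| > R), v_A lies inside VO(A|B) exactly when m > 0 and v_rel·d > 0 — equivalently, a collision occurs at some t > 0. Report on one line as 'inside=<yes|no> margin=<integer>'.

d = (-6, -5),  |d|² = 61;  R = 4+3 = 7,  c = 61−7² = 12
v_rel = (-12, 0),  |v_rel|² = 144;  v_rel·d = (-12)·(-6) + (0)·(-5) = 72
144·t² − 144·t + 12 = 0  ⇒  m = 72² − 144·12 = 3456
m = 3456 > 0,  v_rel·d = 72 > 0  ⇒  inside

inside=yes margin=3456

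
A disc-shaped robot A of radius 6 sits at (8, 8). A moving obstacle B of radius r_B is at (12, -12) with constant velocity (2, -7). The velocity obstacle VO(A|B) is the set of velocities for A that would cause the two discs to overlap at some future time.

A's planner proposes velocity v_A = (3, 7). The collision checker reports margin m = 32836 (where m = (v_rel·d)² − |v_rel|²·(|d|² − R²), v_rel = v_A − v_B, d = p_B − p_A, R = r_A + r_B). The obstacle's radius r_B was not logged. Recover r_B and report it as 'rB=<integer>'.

m = 32836
d = (4, -20);  v_rel = (1, 14),  |v_rel|² = 197
v_rel×d = (1)·(-20) − (14)·(4) = -76
since m = R²·197 − (-76)²:  R² = (5776 + 32836) / 197 = 196
R = √196 = 14  ⇒  r_B = 14 − 6 = 8

rB=8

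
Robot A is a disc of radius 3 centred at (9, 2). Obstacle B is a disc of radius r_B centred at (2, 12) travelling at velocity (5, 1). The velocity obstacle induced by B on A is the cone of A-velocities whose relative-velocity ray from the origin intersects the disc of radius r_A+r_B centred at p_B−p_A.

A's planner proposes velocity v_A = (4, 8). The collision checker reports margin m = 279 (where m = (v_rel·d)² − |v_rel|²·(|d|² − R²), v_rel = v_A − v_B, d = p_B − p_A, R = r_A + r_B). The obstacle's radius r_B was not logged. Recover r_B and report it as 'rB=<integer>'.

m = 279
d = (-7, 10);  v_rel = (-1, 7),  |v_rel|² = 50
v_rel×d = (-1)·(10) − (7)·(-7) = 39
since m = R²·50 − 39²:  R² = (1521 + 279) / 50 = 36
R = √36 = 6  ⇒  r_B = 6 − 3 = 3

rB=3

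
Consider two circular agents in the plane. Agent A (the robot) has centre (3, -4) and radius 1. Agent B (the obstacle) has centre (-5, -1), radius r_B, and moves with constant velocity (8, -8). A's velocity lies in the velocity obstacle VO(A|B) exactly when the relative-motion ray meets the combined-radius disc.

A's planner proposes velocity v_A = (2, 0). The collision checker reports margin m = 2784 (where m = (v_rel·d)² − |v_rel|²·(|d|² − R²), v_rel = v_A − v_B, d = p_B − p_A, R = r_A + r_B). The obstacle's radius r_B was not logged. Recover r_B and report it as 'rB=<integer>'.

m = 2784
d = (-8, 3);  v_rel = (-6, 8),  |v_rel|² = 100
v_rel×d = (-6)·(3) − (8)·(-8) = 46
since m = R²·100 − 46²:  R² = (2116 + 2784) / 100 = 49
R = √49 = 7  ⇒  r_B = 7 − 1 = 6

rB=6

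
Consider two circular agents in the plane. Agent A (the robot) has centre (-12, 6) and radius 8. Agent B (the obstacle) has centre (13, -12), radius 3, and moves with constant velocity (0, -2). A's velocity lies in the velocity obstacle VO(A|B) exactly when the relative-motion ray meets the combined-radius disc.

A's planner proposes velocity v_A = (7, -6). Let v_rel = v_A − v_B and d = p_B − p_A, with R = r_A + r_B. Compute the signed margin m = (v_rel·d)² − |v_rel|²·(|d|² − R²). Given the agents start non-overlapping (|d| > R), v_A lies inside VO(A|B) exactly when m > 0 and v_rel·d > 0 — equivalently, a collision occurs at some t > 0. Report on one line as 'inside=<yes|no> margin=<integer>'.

d = (25, -18),  |d|² = 949;  R = 8+3 = 11,  c = 949−11² = 828
v_rel = (7, -4),  |v_rel|² = 65;  v_rel·d = (7)·(25) + (-4)·(-18) = 247
65·t² − 494·t + 828 = 0  ⇒  m = 247² − 65·828 = 7189
m = 7189 > 0,  v_rel·d = 247 > 0  ⇒  inside

inside=yes margin=7189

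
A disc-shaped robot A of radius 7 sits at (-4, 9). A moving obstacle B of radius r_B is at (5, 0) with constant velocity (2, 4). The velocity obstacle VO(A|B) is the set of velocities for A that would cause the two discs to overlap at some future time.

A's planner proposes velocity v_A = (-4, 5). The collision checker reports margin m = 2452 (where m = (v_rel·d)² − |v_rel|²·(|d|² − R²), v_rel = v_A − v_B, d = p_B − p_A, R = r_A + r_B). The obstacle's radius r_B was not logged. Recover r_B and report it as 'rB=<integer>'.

m = 2452
d = (9, -9);  v_rel = (-6, 1),  |v_rel|² = 37
v_rel×d = (-6)·(-9) − (1)·(9) = 45
since m = R²·37 − 45²:  R² = (2025 + 2452) / 37 = 121
R = √121 = 11  ⇒  r_B = 11 − 7 = 4

rB=4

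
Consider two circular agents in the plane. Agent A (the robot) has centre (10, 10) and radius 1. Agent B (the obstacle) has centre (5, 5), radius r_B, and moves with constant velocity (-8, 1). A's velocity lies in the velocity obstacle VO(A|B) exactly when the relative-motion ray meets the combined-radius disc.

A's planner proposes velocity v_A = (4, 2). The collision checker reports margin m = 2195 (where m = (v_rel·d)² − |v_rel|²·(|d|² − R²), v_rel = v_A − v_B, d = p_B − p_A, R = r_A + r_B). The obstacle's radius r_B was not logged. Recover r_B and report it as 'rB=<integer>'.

m = 2195
d = (-5, -5);  v_rel = (12, 1),  |v_rel|² = 145
v_rel×d = (12)·(-5) − (1)·(-5) = -55
since m = R²·145 − (-55)²:  R² = (3025 + 2195) / 145 = 36
R = √36 = 6  ⇒  r_B = 6 − 1 = 5

rB=5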